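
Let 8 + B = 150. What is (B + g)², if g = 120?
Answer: 68644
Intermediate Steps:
B = 142 (B = -8 + 150 = 142)
(B + g)² = (142 + 120)² = 262² = 68644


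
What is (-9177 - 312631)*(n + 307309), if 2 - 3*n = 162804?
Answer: -244292498000/3 ≈ -8.1431e+10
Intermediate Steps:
n = -162802/3 (n = ⅔ - ⅓*162804 = ⅔ - 54268 = -162802/3 ≈ -54267.)
(-9177 - 312631)*(n + 307309) = (-9177 - 312631)*(-162802/3 + 307309) = -321808*759125/3 = -244292498000/3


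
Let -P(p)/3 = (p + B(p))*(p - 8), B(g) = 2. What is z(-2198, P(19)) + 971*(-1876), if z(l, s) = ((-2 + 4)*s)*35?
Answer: -1870106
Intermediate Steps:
P(p) = -3*(-8 + p)*(2 + p) (P(p) = -3*(p + 2)*(p - 8) = -3*(2 + p)*(-8 + p) = -3*(-8 + p)*(2 + p))
z(l, s) = 70*s (z(l, s) = (2*s)*35 = 70*s)
z(-2198, P(19)) + 971*(-1876) = 70*(48 - 3*19**2 + 18*19) + 971*(-1876) = 70*(48 - 3*361 + 342) - 1821596 = 70*(48 - 1083 + 342) - 1821596 = 70*(-693) - 1821596 = -48510 - 1821596 = -1870106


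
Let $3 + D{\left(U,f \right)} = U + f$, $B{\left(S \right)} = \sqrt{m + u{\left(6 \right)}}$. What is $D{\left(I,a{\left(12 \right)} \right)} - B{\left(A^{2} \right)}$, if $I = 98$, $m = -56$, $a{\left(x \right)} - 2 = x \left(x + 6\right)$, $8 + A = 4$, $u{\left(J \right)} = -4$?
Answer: $313 - 2 i \sqrt{15} \approx 313.0 - 7.746 i$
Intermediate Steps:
$A = -4$ ($A = -8 + 4 = -4$)
$a{\left(x \right)} = 2 + x \left(6 + x\right)$ ($a{\left(x \right)} = 2 + x \left(x + 6\right) = 2 + x \left(6 + x\right)$)
$B{\left(S \right)} = 2 i \sqrt{15}$ ($B{\left(S \right)} = \sqrt{-56 - 4} = \sqrt{-60} = 2 i \sqrt{15}$)
$D{\left(U,f \right)} = -3 + U + f$ ($D{\left(U,f \right)} = -3 + \left(U + f\right) = -3 + U + f$)
$D{\left(I,a{\left(12 \right)} \right)} - B{\left(A^{2} \right)} = \left(-3 + 98 + \left(2 + 12^{2} + 6 \cdot 12\right)\right) - 2 i \sqrt{15} = \left(-3 + 98 + \left(2 + 144 + 72\right)\right) - 2 i \sqrt{15} = \left(-3 + 98 + 218\right) - 2 i \sqrt{15} = 313 - 2 i \sqrt{15}$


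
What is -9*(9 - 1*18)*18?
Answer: 1458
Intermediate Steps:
-9*(9 - 1*18)*18 = -9*(9 - 18)*18 = -9*(-9)*18 = 81*18 = 1458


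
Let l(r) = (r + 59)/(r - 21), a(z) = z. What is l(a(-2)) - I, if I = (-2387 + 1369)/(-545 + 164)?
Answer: -45131/8763 ≈ -5.1502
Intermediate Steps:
l(r) = (59 + r)/(-21 + r)
I = 1018/381 (I = -1018/(-381) = -1018*(-1/381) = 1018/381 ≈ 2.6719)
l(a(-2)) - I = (59 - 2)/(-21 - 2) - 1*1018/381 = 57/(-23) - 1018/381 = -1/23*57 - 1018/381 = -57/23 - 1018/381 = -45131/8763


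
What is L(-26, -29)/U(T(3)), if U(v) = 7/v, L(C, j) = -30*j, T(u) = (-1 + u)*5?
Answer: 8700/7 ≈ 1242.9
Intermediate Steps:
T(u) = -5 + 5*u
L(-26, -29)/U(T(3)) = (-30*(-29))/((7/(-5 + 5*3))) = 870/((7/(-5 + 15))) = 870/((7/10)) = 870/((7*(⅒))) = 870/(7/10) = 870*(10/7) = 8700/7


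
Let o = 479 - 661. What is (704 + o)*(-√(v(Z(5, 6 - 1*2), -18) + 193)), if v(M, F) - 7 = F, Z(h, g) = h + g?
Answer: -522*√182 ≈ -7042.2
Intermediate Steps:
Z(h, g) = g + h
v(M, F) = 7 + F
o = -182
(704 + o)*(-√(v(Z(5, 6 - 1*2), -18) + 193)) = (704 - 182)*(-√((7 - 18) + 193)) = 522*(-√(-11 + 193)) = 522*(-√182) = -522*√182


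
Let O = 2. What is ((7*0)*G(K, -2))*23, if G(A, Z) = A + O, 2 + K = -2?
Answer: 0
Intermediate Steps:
K = -4 (K = -2 - 2 = -4)
G(A, Z) = 2 + A (G(A, Z) = A + 2 = 2 + A)
((7*0)*G(K, -2))*23 = ((7*0)*(2 - 4))*23 = (0*(-2))*23 = 0*23 = 0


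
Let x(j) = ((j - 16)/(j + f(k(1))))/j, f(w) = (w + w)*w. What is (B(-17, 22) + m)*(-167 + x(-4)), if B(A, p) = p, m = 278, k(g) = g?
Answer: -50850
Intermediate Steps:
f(w) = 2*w² (f(w) = (2*w)*w = 2*w²)
x(j) = (-16 + j)/(j*(2 + j)) (x(j) = ((j - 16)/(j + 2*1²))/j = ((-16 + j)/(j + 2*1))/j = ((-16 + j)/(j + 2))/j = ((-16 + j)/(2 + j))/j = (-16 + j)/(j*(2 + j)))
(B(-17, 22) + m)*(-167 + x(-4)) = (22 + 278)*(-167 + (-16 - 4)/((-4)*(2 - 4))) = 300*(-167 - ¼*(-20)/(-2)) = 300*(-167 - ¼*(-½)*(-20)) = 300*(-167 - 5/2) = 300*(-339/2) = -50850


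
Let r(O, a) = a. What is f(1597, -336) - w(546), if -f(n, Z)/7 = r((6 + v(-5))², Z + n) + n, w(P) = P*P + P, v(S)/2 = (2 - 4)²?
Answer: -318668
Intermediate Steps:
v(S) = 8 (v(S) = 2*(2 - 4)² = 2*(-2)² = 2*4 = 8)
w(P) = P + P² (w(P) = P² + P = P + P²)
f(n, Z) = -14*n - 7*Z (f(n, Z) = -7*((Z + n) + n) = -7*(Z + 2*n) = -14*n - 7*Z)
f(1597, -336) - w(546) = (-14*1597 - 7*(-336)) - 546*(1 + 546) = (-22358 + 2352) - 546*547 = -20006 - 1*298662 = -20006 - 298662 = -318668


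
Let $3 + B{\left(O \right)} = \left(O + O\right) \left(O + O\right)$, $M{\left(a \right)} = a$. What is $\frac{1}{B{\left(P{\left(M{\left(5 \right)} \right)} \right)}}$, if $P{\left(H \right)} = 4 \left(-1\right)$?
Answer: $\frac{1}{61} \approx 0.016393$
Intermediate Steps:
$P{\left(H \right)} = -4$
$B{\left(O \right)} = -3 + 4 O^{2}$ ($B{\left(O \right)} = -3 + \left(O + O\right) \left(O + O\right) = -3 + 2 O 2 O = -3 + 4 O^{2}$)
$\frac{1}{B{\left(P{\left(M{\left(5 \right)} \right)} \right)}} = \frac{1}{-3 + 4 \left(-4\right)^{2}} = \frac{1}{-3 + 4 \cdot 16} = \frac{1}{-3 + 64} = \frac{1}{61}$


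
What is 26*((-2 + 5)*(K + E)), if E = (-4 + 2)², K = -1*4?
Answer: 0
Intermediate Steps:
K = -4
E = 4 (E = (-2)² = 4)
26*((-2 + 5)*(K + E)) = 26*((-2 + 5)*(-4 + 4)) = 26*(3*0) = 26*0 = 0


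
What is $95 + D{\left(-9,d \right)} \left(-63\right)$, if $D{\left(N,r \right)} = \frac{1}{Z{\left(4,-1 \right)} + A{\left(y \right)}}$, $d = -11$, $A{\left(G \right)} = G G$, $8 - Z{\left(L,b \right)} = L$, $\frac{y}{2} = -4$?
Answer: $\frac{6397}{68} \approx 94.073$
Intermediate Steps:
$y = -8$ ($y = 2 \left(-4\right) = -8$)
$Z{\left(L,b \right)} = 8 - L$
$A{\left(G \right)} = G^{2}$
$D{\left(N,r \right)} = \frac{1}{68}$ ($D{\left(N,r \right)} = \frac{1}{\left(8 - 4\right) + \left(-8\right)^{2}} = \frac{1}{\left(8 - 4\right) + 64} = \frac{1}{4 + 64} = \frac{1}{68}$)
$95 + D{\left(-9,d \right)} \left(-63\right) = 95 + \frac{1}{68} \left(-63\right) = 95 - \frac{63}{68} = \frac{6397}{68}$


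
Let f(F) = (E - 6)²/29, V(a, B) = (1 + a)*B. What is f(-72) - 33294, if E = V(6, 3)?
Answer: -965301/29 ≈ -33286.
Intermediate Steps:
V(a, B) = B*(1 + a)
E = 21 (E = 3*(1 + 6) = 3*7 = 21)
f(F) = 225/29 (f(F) = (21 - 6)²/29 = 15²*(1/29) = 225*(1/29) = 225/29)
f(-72) - 33294 = 225/29 - 33294 = -965301/29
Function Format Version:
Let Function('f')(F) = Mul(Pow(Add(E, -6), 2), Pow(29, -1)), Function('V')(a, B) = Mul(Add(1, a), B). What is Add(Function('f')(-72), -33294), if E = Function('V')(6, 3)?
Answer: Rational(-965301, 29) ≈ -33286.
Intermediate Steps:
Function('V')(a, B) = Mul(B, Add(1, a))
E = 21 (E = Mul(3, Add(1, 6)) = Mul(3, 7) = 21)
Function('f')(F) = Rational(225, 29) (Function('f')(F) = Mul(Pow(Add(21, -6), 2), Pow(29, -1)) = Mul(Pow(15, 2), Rational(1, 29)) = Mul(225, Rational(1, 29)) = Rational(225, 29))
Add(Function('f')(-72), -33294) = Add(Rational(225, 29), -33294) = Rational(-965301, 29)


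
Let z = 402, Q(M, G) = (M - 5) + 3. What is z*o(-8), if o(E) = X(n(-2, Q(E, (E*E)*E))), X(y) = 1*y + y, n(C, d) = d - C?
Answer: -6432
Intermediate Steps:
Q(M, G) = -2 + M (Q(M, G) = (-5 + M) + 3 = -2 + M)
X(y) = 2*y (X(y) = y + y = 2*y)
o(E) = 2*E (o(E) = 2*((-2 + E) - 1*(-2)) = 2*((-2 + E) + 2) = 2*E)
z*o(-8) = 402*(2*(-8)) = 402*(-16) = -6432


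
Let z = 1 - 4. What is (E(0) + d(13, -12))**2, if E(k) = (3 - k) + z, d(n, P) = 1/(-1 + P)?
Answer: 1/169 ≈ 0.0059172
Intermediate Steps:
z = -3
E(k) = -k (E(k) = (3 - k) - 3 = -k)
(E(0) + d(13, -12))**2 = (-1*0 + 1/(-1 - 12))**2 = (0 + 1/(-13))**2 = (0 - 1/13)**2 = (-1/13)**2 = 1/169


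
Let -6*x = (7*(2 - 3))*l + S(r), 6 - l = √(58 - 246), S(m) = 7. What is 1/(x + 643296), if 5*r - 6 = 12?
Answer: 7719622/4966046988311 + 28*I*√47/4966046988311 ≈ 1.5545e-6 + 3.8654e-11*I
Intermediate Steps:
r = 18/5 (r = 6/5 + (⅕)*12 = 6/5 + 12/5 = 18/5 ≈ 3.6000)
l = 6 - 2*I*√47 (l = 6 - √(58 - 246) = 6 - √(-188) = 6 - 2*I*√47 ≈ 6.0 - 13.711*I)
x = 35/6 - 7*I*√47/3 (x = -((7*(2 - 3))*(6 - 2*I*√47) + 7)/6 = -((7*(-1))*(6 - 2*I*√47) + 7)/6 = -(-7*(6 - 2*I*√47) + 7)/6 = -((-42 + 14*I*√47) + 7)/6 = -(-35 + 14*I*√47)/6 = 35/6 - 7*I*√47/3 ≈ 5.8333 - 15.997*I)
1/(x + 643296) = 1/((35/6 - 7*I*√47/3) + 643296) = 1/(3859811/6 - 7*I*√47/3)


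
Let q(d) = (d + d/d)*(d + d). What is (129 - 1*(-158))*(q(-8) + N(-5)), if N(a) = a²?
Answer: 39319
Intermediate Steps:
q(d) = 2*d*(1 + d) (q(d) = (d + 1)*(2*d) = (1 + d)*(2*d) = 2*d*(1 + d))
(129 - 1*(-158))*(q(-8) + N(-5)) = (129 - 1*(-158))*(2*(-8)*(1 - 8) + (-5)²) = (129 + 158)*(2*(-8)*(-7) + 25) = 287*(112 + 25) = 287*137 = 39319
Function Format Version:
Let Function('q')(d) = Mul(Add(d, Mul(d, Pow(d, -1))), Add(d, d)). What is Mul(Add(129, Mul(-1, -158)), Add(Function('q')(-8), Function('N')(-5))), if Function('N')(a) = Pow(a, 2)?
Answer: 39319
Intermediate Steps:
Function('q')(d) = Mul(2, d, Add(1, d)) (Function('q')(d) = Mul(Add(d, 1), Mul(2, d)) = Mul(Add(1, d), Mul(2, d)) = Mul(2, d, Add(1, d)))
Mul(Add(129, Mul(-1, -158)), Add(Function('q')(-8), Function('N')(-5))) = Mul(Add(129, Mul(-1, -158)), Add(Mul(2, -8, Add(1, -8)), Pow(-5, 2))) = Mul(Add(129, 158), Add(Mul(2, -8, -7), 25)) = Mul(287, Add(112, 25)) = Mul(287, 137) = 39319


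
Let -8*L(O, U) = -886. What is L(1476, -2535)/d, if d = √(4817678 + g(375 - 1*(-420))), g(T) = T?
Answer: 443*√4818473/19273892 ≈ 0.050453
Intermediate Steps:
L(O, U) = 443/4 (L(O, U) = -⅛*(-886) = 443/4)
d = √4818473 (d = √(4817678 + (375 - 1*(-420))) = √(4817678 + (375 + 420)) = √(4817678 + 795) = √4818473 ≈ 2195.1)
L(1476, -2535)/d = 443/(4*(√4818473)) = 443*(√4818473/4818473)/4 = 443*√4818473/19273892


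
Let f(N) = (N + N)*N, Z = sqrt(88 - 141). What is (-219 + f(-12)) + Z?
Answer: 69 + I*sqrt(53) ≈ 69.0 + 7.2801*I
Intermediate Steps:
Z = I*sqrt(53) (Z = sqrt(-53) = I*sqrt(53) ≈ 7.2801*I)
f(N) = 2*N**2 (f(N) = (2*N)*N = 2*N**2)
(-219 + f(-12)) + Z = (-219 + 2*(-12)**2) + I*sqrt(53) = (-219 + 2*144) + I*sqrt(53) = (-219 + 288) + I*sqrt(53) = 69 + I*sqrt(53)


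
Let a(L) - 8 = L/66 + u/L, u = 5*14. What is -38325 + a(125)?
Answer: -63219001/1650 ≈ -38315.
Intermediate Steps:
u = 70
a(L) = 8 + 70/L + L/66 (a(L) = 8 + (L/66 + 70/L) = 8 + (70/L + L/66) = 8 + 70/L + L/66)
-38325 + a(125) = -38325 + (8 + 70/125 + (1/66)*125) = -38325 + (8 + 70*(1/125) + 125/66) = -38325 + (8 + 14/25 + 125/66) = -38325 + 17249/1650 = -63219001/1650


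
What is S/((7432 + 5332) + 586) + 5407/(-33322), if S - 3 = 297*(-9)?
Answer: -60357/166610 ≈ -0.36227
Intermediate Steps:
S = -2670 (S = 3 + 297*(-9) = 3 - 2673 = -2670)
S/((7432 + 5332) + 586) + 5407/(-33322) = -2670/((7432 + 5332) + 586) + 5407/(-33322) = -2670/(12764 + 586) + 5407*(-1/33322) = -2670/13350 - 5407/33322 = -2670*1/13350 - 5407/33322 = -⅕ - 5407/33322 = -60357/166610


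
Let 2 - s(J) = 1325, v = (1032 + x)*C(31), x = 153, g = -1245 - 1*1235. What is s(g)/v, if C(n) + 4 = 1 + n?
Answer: -63/1580 ≈ -0.039873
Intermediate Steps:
g = -2480 (g = -1245 - 1235 = -2480)
C(n) = -3 + n (C(n) = -4 + (1 + n) = -3 + n)
v = 33180 (v = (1032 + 153)*(-3 + 31) = 1185*28 = 33180)
s(J) = -1323 (s(J) = 2 - 1*1325 = 2 - 1325 = -1323)
s(g)/v = -1323/33180 = -1323*1/33180 = -63/1580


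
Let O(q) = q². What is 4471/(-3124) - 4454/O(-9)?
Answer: -14276447/253044 ≈ -56.419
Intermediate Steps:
4471/(-3124) - 4454/O(-9) = 4471/(-3124) - 4454/((-9)²) = 4471*(-1/3124) - 4454/81 = -4471/3124 - 4454*1/81 = -4471/3124 - 4454/81 = -14276447/253044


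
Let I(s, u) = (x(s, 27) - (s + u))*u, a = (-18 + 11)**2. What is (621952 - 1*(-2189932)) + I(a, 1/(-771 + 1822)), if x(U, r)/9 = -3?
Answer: 3106009798407/1104601 ≈ 2.8119e+6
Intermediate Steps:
x(U, r) = -27 (x(U, r) = 9*(-3) = -27)
a = 49 (a = (-7)**2 = 49)
I(s, u) = u*(-27 - s - u) (I(s, u) = (-27 - (s + u))*u = (-27 + (-s - u))*u = (-27 - s - u)*u = u*(-27 - s - u))
(621952 - 1*(-2189932)) + I(a, 1/(-771 + 1822)) = (621952 - 1*(-2189932)) - (27 + 49 + 1/(-771 + 1822))/(-771 + 1822) = (621952 + 2189932) - 1*(27 + 49 + 1/1051)/1051 = 2811884 - 1*1/1051*(27 + 49 + 1/1051) = 2811884 - 1*1/1051*79877/1051 = 2811884 - 79877/1104601 = 3106009798407/1104601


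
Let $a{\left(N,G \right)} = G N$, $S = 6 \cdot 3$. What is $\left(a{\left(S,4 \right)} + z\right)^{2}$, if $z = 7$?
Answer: $6241$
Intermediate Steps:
$S = 18$
$\left(a{\left(S,4 \right)} + z\right)^{2} = \left(4 \cdot 18 + 7\right)^{2} = \left(72 + 7\right)^{2} = 79^{2} = 6241$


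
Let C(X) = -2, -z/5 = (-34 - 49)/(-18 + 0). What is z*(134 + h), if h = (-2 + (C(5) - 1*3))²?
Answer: -25315/6 ≈ -4219.2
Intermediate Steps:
z = -415/18 (z = -5*(-34 - 49)/(-18 + 0) = -(-415)/(-18) = -(-415)*(-1)/18 = -5*83/18 = -415/18 ≈ -23.056)
h = 49 (h = (-2 + (-2 - 1*3))² = (-2 + (-2 - 3))² = (-2 - 5)² = (-7)² = 49)
z*(134 + h) = -415*(134 + 49)/18 = -415/18*183 = -25315/6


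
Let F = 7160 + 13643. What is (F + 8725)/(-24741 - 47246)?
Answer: -29528/71987 ≈ -0.41019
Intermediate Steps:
F = 20803
(F + 8725)/(-24741 - 47246) = (20803 + 8725)/(-24741 - 47246) = 29528/(-71987) = 29528*(-1/71987) = -29528/71987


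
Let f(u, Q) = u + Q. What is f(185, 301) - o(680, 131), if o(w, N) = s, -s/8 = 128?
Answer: 1510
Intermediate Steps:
s = -1024 (s = -8*128 = -1024)
o(w, N) = -1024
f(u, Q) = Q + u
f(185, 301) - o(680, 131) = (301 + 185) - 1*(-1024) = 486 + 1024 = 1510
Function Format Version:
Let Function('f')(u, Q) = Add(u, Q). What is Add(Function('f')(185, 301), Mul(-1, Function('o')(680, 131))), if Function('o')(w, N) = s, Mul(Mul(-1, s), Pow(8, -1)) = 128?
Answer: 1510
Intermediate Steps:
s = -1024 (s = Mul(-8, 128) = -1024)
Function('o')(w, N) = -1024
Function('f')(u, Q) = Add(Q, u)
Add(Function('f')(185, 301), Mul(-1, Function('o')(680, 131))) = Add(Add(301, 185), Mul(-1, -1024)) = Add(486, 1024) = 1510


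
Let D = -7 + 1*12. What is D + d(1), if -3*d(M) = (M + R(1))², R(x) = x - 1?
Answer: 14/3 ≈ 4.6667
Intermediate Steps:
R(x) = -1 + x
d(M) = -M²/3 (d(M) = -(M + (-1 + 1))²/3 = -(M + 0)²/3 = -M²/3)
D = 5 (D = -7 + 12 = 5)
D + d(1) = 5 - ⅓*1² = 5 - ⅓*1 = 5 - ⅓ = 14/3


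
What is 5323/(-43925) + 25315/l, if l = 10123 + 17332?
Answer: 193163682/241192175 ≈ 0.80087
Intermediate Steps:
l = 27455
5323/(-43925) + 25315/l = 5323/(-43925) + 25315/27455 = 5323*(-1/43925) + 25315*(1/27455) = -5323/43925 + 5063/5491 = 193163682/241192175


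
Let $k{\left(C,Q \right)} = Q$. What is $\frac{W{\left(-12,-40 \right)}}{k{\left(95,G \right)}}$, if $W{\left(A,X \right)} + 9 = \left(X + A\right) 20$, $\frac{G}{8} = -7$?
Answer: $\frac{1049}{56} \approx 18.732$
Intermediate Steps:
$G = -56$ ($G = 8 \left(-7\right) = -56$)
$W{\left(A,X \right)} = -9 + 20 A + 20 X$ ($W{\left(A,X \right)} = -9 + \left(X + A\right) 20 = -9 + \left(A + X\right) 20 = -9 + \left(20 A + 20 X\right) = -9 + 20 A + 20 X$)
$\frac{W{\left(-12,-40 \right)}}{k{\left(95,G \right)}} = \frac{-9 + 20 \left(-12\right) + 20 \left(-40\right)}{-56} = \left(-9 - 240 - 800\right) \left(- \frac{1}{56}\right) = \left(-1049\right) \left(- \frac{1}{56}\right) = \frac{1049}{56}$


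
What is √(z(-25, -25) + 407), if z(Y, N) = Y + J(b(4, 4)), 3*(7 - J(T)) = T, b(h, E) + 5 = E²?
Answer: 34*√3/3 ≈ 19.630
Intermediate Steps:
b(h, E) = -5 + E²
J(T) = 7 - T/3
z(Y, N) = 10/3 + Y (z(Y, N) = Y + (7 - (-5 + 4²)/3) = Y + (7 - (-5 + 16)/3) = Y + (7 - ⅓*11) = Y + (7 - 11/3) = Y + 10/3 = 10/3 + Y)
√(z(-25, -25) + 407) = √((10/3 - 25) + 407) = √(-65/3 + 407) = √(1156/3) = 34*√3/3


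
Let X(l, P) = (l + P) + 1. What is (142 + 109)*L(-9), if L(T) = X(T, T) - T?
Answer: -2008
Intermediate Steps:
X(l, P) = 1 + P + l (X(l, P) = (P + l) + 1 = 1 + P + l)
L(T) = 1 + T (L(T) = (1 + T + T) - T = (1 + 2*T) - T = 1 + T)
(142 + 109)*L(-9) = (142 + 109)*(1 - 9) = 251*(-8) = -2008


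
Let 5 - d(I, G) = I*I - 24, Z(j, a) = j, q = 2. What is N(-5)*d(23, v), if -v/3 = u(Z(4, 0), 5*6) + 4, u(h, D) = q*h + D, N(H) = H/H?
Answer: -500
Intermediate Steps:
N(H) = 1
u(h, D) = D + 2*h (u(h, D) = 2*h + D = D + 2*h)
v = -126 (v = -3*((5*6 + 2*4) + 4) = -3*((30 + 8) + 4) = -3*(38 + 4) = -3*42 = -126)
d(I, G) = 29 - I² (d(I, G) = 5 - (I*I - 24) = 5 - (I² - 24) = 5 - (-24 + I²) = 5 + (24 - I²) = 29 - I²)
N(-5)*d(23, v) = 1*(29 - 1*23²) = 1*(29 - 1*529) = 1*(29 - 529) = 1*(-500) = -500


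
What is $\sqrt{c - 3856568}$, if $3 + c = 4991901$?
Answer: $7 \sqrt{23170} \approx 1065.5$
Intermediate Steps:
$c = 4991898$ ($c = -3 + 4991901 = 4991898$)
$\sqrt{c - 3856568} = \sqrt{4991898 - 3856568} = \sqrt{1135330} = 7 \sqrt{23170}$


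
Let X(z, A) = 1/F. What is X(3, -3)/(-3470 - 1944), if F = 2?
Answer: -1/10828 ≈ -9.2353e-5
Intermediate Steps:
X(z, A) = ½ (X(z, A) = 1/2 = ½)
X(3, -3)/(-3470 - 1944) = 1/(2*(-3470 - 1944)) = (½)/(-5414) = (½)*(-1/5414) = -1/10828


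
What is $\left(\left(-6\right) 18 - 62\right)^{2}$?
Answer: $28900$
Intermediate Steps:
$\left(\left(-6\right) 18 - 62\right)^{2} = \left(-108 - 62\right)^{2} = \left(-170\right)^{2} = 28900$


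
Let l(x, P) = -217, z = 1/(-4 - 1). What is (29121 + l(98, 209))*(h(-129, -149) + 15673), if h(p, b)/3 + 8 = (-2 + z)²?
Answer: 11318459552/25 ≈ 4.5274e+8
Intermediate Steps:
z = -⅕ (z = 1/(-5) = -⅕ ≈ -0.20000)
h(p, b) = -237/25 (h(p, b) = -24 + 3*(-2 - ⅕)² = -24 + 3*(-11/5)² = -24 + 3*(121/25) = -24 + 363/25 = -237/25)
(29121 + l(98, 209))*(h(-129, -149) + 15673) = (29121 - 217)*(-237/25 + 15673) = 28904*(391588/25) = 11318459552/25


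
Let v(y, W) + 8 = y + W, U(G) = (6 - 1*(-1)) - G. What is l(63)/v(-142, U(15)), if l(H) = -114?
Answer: 57/79 ≈ 0.72152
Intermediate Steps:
U(G) = 7 - G (U(G) = (6 + 1) - G = 7 - G)
v(y, W) = -8 + W + y (v(y, W) = -8 + (y + W) = -8 + (W + y) = -8 + W + y)
l(63)/v(-142, U(15)) = -114/(-8 + (7 - 1*15) - 142) = -114/(-8 + (7 - 15) - 142) = -114/(-8 - 8 - 142) = -114/(-158) = -114*(-1/158) = 57/79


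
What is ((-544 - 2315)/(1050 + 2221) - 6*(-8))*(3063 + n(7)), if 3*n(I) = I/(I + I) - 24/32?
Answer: 1888582165/13084 ≈ 1.4434e+5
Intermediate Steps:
n(I) = -1/12 (n(I) = (I/(I + I) - 24/32)/3 = (I/((2*I)) - 24*1/32)/3 = (I*(1/(2*I)) - 3/4)/3 = (1/2 - 3/4)/3 = (1/3)*(-1/4) = -1/12)
((-544 - 2315)/(1050 + 2221) - 6*(-8))*(3063 + n(7)) = ((-544 - 2315)/(1050 + 2221) - 6*(-8))*(3063 - 1/12) = (-2859/3271 + 48)*(36755/12) = (154149/3271)*(36755/12) = 1888582165/13084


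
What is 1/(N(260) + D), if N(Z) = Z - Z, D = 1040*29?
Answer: 1/30160 ≈ 3.3156e-5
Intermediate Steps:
D = 30160
N(Z) = 0
1/(N(260) + D) = 1/(0 + 30160) = 1/30160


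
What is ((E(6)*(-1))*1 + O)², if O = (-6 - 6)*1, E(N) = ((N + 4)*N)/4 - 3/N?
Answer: 2809/4 ≈ 702.25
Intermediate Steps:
E(N) = -3/N + N*(4 + N)/4 (E(N) = ((4 + N)*N)*(¼) - 3/N = (N*(4 + N))*(¼) - 3/N = N*(4 + N)/4 - 3/N = -3/N + N*(4 + N)/4)
O = -12 (O = -12*1 = -12)
((E(6)*(-1))*1 + O)² = (((6 - 3/6 + (¼)*6²)*(-1))*1 - 12)² = (((6 - 3*⅙ + (¼)*36)*(-1))*1 - 12)² = (((6 - ½ + 9)*(-1))*1 - 12)² = (((29/2)*(-1))*1 - 12)² = (-29/2*1 - 12)² = (-29/2 - 12)² = (-53/2)² = 2809/4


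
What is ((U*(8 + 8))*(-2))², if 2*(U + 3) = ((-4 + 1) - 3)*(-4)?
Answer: 82944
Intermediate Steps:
U = 9 (U = -3 + (((-4 + 1) - 3)*(-4))/2 = -3 + ((-3 - 3)*(-4))/2 = -3 + (-6*(-4))/2 = -3 + (½)*24 = -3 + 12 = 9)
((U*(8 + 8))*(-2))² = ((9*(8 + 8))*(-2))² = ((9*16)*(-2))² = (144*(-2))² = (-288)² = 82944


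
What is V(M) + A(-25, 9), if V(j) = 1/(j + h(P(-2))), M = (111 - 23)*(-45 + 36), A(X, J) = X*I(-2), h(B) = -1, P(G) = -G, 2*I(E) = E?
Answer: 19824/793 ≈ 24.999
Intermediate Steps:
I(E) = E/2
A(X, J) = -X (A(X, J) = X*((1/2)*(-2)) = X*(-1) = -X)
M = -792 (M = 88*(-9) = -792)
V(j) = 1/(-1 + j) (V(j) = 1/(j - 1) = 1/(-1 + j))
V(M) + A(-25, 9) = 1/(-1 - 792) - 1*(-25) = 1/(-793) + 25 = -1/793 + 25 = 19824/793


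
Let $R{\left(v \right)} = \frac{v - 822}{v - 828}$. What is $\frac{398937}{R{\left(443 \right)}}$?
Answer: $\frac{153590745}{379} \approx 4.0525 \cdot 10^{5}$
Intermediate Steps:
$R{\left(v \right)} = \frac{-822 + v}{-828 + v}$
$\frac{398937}{R{\left(443 \right)}} = \frac{398937}{\frac{1}{-828 + 443} \left(-822 + 443\right)} = \frac{398937}{\frac{1}{-385} \left(-379\right)} = \frac{398937}{\left(- \frac{1}{385}\right) \left(-379\right)} = \frac{398937}{\frac{379}{385}} = 398937 \cdot \frac{385}{379} = \frac{153590745}{379}$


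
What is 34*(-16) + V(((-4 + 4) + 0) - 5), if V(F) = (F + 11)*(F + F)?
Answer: -604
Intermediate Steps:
V(F) = 2*F*(11 + F) (V(F) = (11 + F)*(2*F) = 2*F*(11 + F))
34*(-16) + V(((-4 + 4) + 0) - 5) = 34*(-16) + 2*(((-4 + 4) + 0) - 5)*(11 + (((-4 + 4) + 0) - 5)) = -544 + 2*((0 + 0) - 5)*(11 + ((0 + 0) - 5)) = -544 + 2*(0 - 5)*(11 + (0 - 5)) = -544 + 2*(-5)*(11 - 5) = -544 + 2*(-5)*6 = -544 - 60 = -604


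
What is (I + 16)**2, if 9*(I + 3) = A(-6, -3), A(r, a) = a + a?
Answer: 1369/9 ≈ 152.11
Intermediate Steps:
A(r, a) = 2*a
I = -11/3 (I = -3 + (2*(-3))/9 = -3 + (1/9)*(-6) = -3 - 2/3 = -11/3 ≈ -3.6667)
(I + 16)**2 = (-11/3 + 16)**2 = (37/3)**2 = 1369/9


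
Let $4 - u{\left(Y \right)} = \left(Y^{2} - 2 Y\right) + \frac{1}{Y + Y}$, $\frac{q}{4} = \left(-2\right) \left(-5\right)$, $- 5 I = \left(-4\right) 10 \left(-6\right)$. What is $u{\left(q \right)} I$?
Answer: $\frac{363843}{5} \approx 72769.0$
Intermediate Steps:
$I = -48$ ($I = - \frac{\left(-4\right) 10 \left(-6\right)}{5} = - \frac{\left(-40\right) \left(-6\right)}{5} = \left(- \frac{1}{5}\right) 240 = -48$)
$q = 40$ ($q = 4 \left(\left(-2\right) \left(-5\right)\right) = 4 \cdot 10 = 40$)
$u{\left(Y \right)} = 4 - Y^{2} + 2 Y - \frac{1}{2 Y}$ ($u{\left(Y \right)} = 4 - \left(\left(Y^{2} - 2 Y\right) + \frac{1}{Y + Y}\right) = 4 - \left(\left(Y^{2} - 2 Y\right) + \frac{1}{2 Y}\right) = 4 - \left(Y^{2} + \frac{1}{2 Y} - 2 Y\right) = 4 - Y^{2} + 2 Y - \frac{1}{2 Y}$)
$u{\left(q \right)} I = \left(4 - 40^{2} + 2 \cdot 40 - \frac{1}{2 \cdot 40}\right) \left(-48\right) = \left(4 - 1600 + 80 - \frac{1}{80}\right) \left(-48\right) = \left(- \frac{121281}{80}\right) \left(-48\right) = \frac{363843}{5}$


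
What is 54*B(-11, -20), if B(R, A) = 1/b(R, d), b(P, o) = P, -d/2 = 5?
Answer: -54/11 ≈ -4.9091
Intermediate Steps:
d = -10 (d = -2*5 = -10)
B(R, A) = 1/R
54*B(-11, -20) = 54/(-11) = 54*(-1/11) = -54/11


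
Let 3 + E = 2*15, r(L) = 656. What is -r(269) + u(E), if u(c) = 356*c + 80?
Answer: 9036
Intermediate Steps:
E = 27 (E = -3 + 2*15 = -3 + 30 = 27)
u(c) = 80 + 356*c
-r(269) + u(E) = -1*656 + (80 + 356*27) = -656 + (80 + 9612) = -656 + 9692 = 9036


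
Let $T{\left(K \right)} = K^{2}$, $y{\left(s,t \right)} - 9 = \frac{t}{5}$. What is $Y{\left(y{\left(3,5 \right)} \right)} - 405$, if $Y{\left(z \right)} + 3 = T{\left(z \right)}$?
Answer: $-308$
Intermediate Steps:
$y{\left(s,t \right)} = 9 + \frac{t}{5}$
$Y{\left(z \right)} = -3 + z^{2}$
$Y{\left(y{\left(3,5 \right)} \right)} - 405 = \left(-3 + \left(9 + \frac{1}{5} \cdot 5\right)^{2}\right) - 405 = \left(-3 + \left(9 + 1\right)^{2}\right) - 405 = \left(-3 + 10^{2}\right) - 405 = \left(-3 + 100\right) - 405 = 97 - 405 = -308$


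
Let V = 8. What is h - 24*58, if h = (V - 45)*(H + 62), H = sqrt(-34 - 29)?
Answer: -3686 - 111*I*sqrt(7) ≈ -3686.0 - 293.68*I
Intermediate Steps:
H = 3*I*sqrt(7) (H = sqrt(-63) = 3*I*sqrt(7) ≈ 7.9373*I)
h = -2294 - 111*I*sqrt(7) (h = (8 - 45)*(3*I*sqrt(7) + 62) = -37*(62 + 3*I*sqrt(7)) = -2294 - 111*I*sqrt(7) ≈ -2294.0 - 293.68*I)
h - 24*58 = (-2294 - 111*I*sqrt(7)) - 24*58 = (-2294 - 111*I*sqrt(7)) - 1392 = -3686 - 111*I*sqrt(7)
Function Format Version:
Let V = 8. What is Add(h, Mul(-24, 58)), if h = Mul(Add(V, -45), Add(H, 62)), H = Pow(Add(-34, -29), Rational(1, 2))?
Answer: Add(-3686, Mul(-111, I, Pow(7, Rational(1, 2)))) ≈ Add(-3686.0, Mul(-293.68, I))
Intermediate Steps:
H = Mul(3, I, Pow(7, Rational(1, 2))) (H = Pow(-63, Rational(1, 2)) = Mul(3, I, Pow(7, Rational(1, 2))) ≈ Mul(7.9373, I))
h = Add(-2294, Mul(-111, I, Pow(7, Rational(1, 2)))) (h = Mul(Add(8, -45), Add(Mul(3, I, Pow(7, Rational(1, 2))), 62)) = Mul(-37, Add(62, Mul(3, I, Pow(7, Rational(1, 2))))) = Add(-2294, Mul(-111, I, Pow(7, Rational(1, 2)))) ≈ Add(-2294.0, Mul(-293.68, I)))
Add(h, Mul(-24, 58)) = Add(Add(-2294, Mul(-111, I, Pow(7, Rational(1, 2)))), Mul(-24, 58)) = Add(Add(-2294, Mul(-111, I, Pow(7, Rational(1, 2)))), -1392) = Add(-3686, Mul(-111, I, Pow(7, Rational(1, 2))))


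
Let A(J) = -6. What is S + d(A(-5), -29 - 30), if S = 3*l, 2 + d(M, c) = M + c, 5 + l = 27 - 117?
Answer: -352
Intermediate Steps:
l = -95 (l = -5 + (27 - 117) = -5 - 90 = -95)
d(M, c) = -2 + M + c (d(M, c) = -2 + (M + c) = -2 + M + c)
S = -285 (S = 3*(-95) = -285)
S + d(A(-5), -29 - 30) = -285 + (-2 - 6 + (-29 - 30)) = -285 + (-2 - 6 - 59) = -285 - 67 = -352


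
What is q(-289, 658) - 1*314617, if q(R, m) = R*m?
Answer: -504779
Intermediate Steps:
q(-289, 658) - 1*314617 = -289*658 - 1*314617 = -190162 - 314617 = -504779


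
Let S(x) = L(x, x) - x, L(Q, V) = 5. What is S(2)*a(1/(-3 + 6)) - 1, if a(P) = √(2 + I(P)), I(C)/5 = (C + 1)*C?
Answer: -1 + √38 ≈ 5.1644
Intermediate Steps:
I(C) = 5*C*(1 + C) (I(C) = 5*((C + 1)*C) = 5*((1 + C)*C) = 5*(C*(1 + C)) = 5*C*(1 + C))
a(P) = √(2 + 5*P*(1 + P))
S(x) = 5 - x
S(2)*a(1/(-3 + 6)) - 1 = (5 - 1*2)*√(2 + 5*(1 + 1/(-3 + 6))/(-3 + 6)) - 1 = (5 - 2)*√(2 + 5*(1 + 1/3)/3) - 1 = 3*√(2 + 5*(⅓)*(1 + ⅓)) - 1 = 3*√(2 + 5*(⅓)*(4/3)) - 1 = 3*√(2 + 20/9) - 1 = 3*√(38/9) - 1 = 3*(√38/3) - 1 = √38 - 1 = -1 + √38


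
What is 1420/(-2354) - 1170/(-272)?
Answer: 591985/160072 ≈ 3.6982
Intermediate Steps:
1420/(-2354) - 1170/(-272) = 1420*(-1/2354) - 1170*(-1/272) = -710/1177 + 585/136 = 591985/160072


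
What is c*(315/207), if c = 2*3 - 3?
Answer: 105/23 ≈ 4.5652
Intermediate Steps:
c = 3 (c = 6 - 3 = 3)
c*(315/207) = 3*(315/207) = 3*(315*(1/207)) = 3*(35/23) = 105/23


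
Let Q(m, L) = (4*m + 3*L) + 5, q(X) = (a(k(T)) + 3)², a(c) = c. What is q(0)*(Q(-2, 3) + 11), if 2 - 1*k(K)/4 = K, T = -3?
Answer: 8993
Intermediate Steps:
k(K) = 8 - 4*K
q(X) = 529 (q(X) = ((8 - 4*(-3)) + 3)² = ((8 + 12) + 3)² = (20 + 3)² = 23² = 529)
Q(m, L) = 5 + 3*L + 4*m (Q(m, L) = (3*L + 4*m) + 5 = 5 + 3*L + 4*m)
q(0)*(Q(-2, 3) + 11) = 529*((5 + 3*3 + 4*(-2)) + 11) = 529*((5 + 9 - 8) + 11) = 529*(6 + 11) = 529*17 = 8993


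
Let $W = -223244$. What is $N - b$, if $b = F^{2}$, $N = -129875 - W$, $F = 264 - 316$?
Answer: $90665$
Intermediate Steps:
$F = -52$ ($F = 264 - 316 = -52$)
$N = 93369$ ($N = -129875 - -223244 = -129875 + 223244 = 93369$)
$b = 2704$ ($b = \left(-52\right)^{2} = 2704$)
$N - b = 93369 - 2704 = 90665$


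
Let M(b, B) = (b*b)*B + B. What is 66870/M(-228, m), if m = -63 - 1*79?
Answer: -6687/738187 ≈ -0.0090587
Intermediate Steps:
m = -142 (m = -63 - 79 = -142)
M(b, B) = B + B*b**2 (M(b, B) = b**2*B + B = B*b**2 + B = B + B*b**2)
66870/M(-228, m) = 66870/((-142*(1 + (-228)**2))) = 66870/((-142*(1 + 51984))) = 66870/((-142*51985)) = 66870/(-7381870) = 66870*(-1/7381870) = -6687/738187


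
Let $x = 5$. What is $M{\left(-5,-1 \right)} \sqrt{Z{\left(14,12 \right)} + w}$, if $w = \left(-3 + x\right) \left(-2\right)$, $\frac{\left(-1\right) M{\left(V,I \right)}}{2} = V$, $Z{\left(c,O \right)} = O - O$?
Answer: $20 i \approx 20.0 i$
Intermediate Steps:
$Z{\left(c,O \right)} = 0$
$M{\left(V,I \right)} = - 2 V$
$w = -4$ ($w = \left(-3 + 5\right) \left(-2\right) = 2 \left(-2\right) = -4$)
$M{\left(-5,-1 \right)} \sqrt{Z{\left(14,12 \right)} + w} = \left(-2\right) \left(-5\right) \sqrt{0 - 4} = 10 \sqrt{-4} = 10 \cdot 2 i = 20 i$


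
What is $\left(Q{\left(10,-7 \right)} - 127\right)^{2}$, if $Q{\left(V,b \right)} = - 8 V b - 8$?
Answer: $180625$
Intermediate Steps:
$Q{\left(V,b \right)} = -8 - 8 V b$ ($Q{\left(V,b \right)} = - 8 V b - 8 = -8 - 8 V b$)
$\left(Q{\left(10,-7 \right)} - 127\right)^{2} = \left(\left(-8 - 80 \left(-7\right)\right) - 127\right)^{2} = \left(\left(-8 + 560\right) - 127\right)^{2} = \left(552 - 127\right)^{2} = 425^{2} = 180625$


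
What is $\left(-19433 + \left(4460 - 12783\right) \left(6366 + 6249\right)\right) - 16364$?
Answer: $-105030442$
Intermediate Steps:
$\left(-19433 + \left(4460 - 12783\right) \left(6366 + 6249\right)\right) - 16364 = \left(-19433 - 104994645\right) - 16364 = -105014078 - 16364 = -105030442$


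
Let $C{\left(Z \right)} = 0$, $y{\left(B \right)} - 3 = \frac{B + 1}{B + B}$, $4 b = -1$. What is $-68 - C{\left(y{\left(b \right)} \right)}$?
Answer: $-68$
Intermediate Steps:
$b = - \frac{1}{4}$ ($b = \frac{1}{4} \left(-1\right) = - \frac{1}{4} \approx -0.25$)
$y{\left(B \right)} = 3 + \frac{1 + B}{2 B}$ ($y{\left(B \right)} = 3 + \frac{B + 1}{B + B} = 3 + \frac{1 + B}{2 B}$)
$-68 - C{\left(y{\left(b \right)} \right)} = -68 - 0 = -68 + 0 = -68$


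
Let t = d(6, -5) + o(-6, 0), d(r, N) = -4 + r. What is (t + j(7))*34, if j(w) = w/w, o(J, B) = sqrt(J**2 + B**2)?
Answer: 306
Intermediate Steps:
o(J, B) = sqrt(B**2 + J**2)
t = 8 (t = (-4 + 6) + sqrt(0**2 + (-6)**2) = 2 + sqrt(0 + 36) = 2 + sqrt(36) = 2 + 6 = 8)
j(w) = 1
(t + j(7))*34 = (8 + 1)*34 = 9*34 = 306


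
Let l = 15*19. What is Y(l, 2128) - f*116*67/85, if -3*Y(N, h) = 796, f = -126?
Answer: 2870156/255 ≈ 11256.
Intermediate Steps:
l = 285
Y(N, h) = -796/3 (Y(N, h) = -⅓*796 = -796/3)
Y(l, 2128) - f*116*67/85 = -796/3 - (-126*116)*67/85 = -796/3 - (-14616)*67*(1/85) = -796/3 - (-14616)*67/85 = -796/3 - 1*(-979272/85) = -796/3 + 979272/85 = 2870156/255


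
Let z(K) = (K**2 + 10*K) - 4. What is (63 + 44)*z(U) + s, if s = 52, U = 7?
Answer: 12357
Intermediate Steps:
z(K) = -4 + K**2 + 10*K
(63 + 44)*z(U) + s = (63 + 44)*(-4 + 7**2 + 10*7) + 52 = 107*(-4 + 49 + 70) + 52 = 107*115 + 52 = 12305 + 52 = 12357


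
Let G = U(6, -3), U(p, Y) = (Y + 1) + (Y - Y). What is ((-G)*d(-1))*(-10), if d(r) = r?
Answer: 20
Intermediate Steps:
U(p, Y) = 1 + Y (U(p, Y) = (1 + Y) + 0 = 1 + Y)
G = -2 (G = 1 - 3 = -2)
((-G)*d(-1))*(-10) = (-1*(-2)*(-1))*(-10) = (2*(-1))*(-10) = -2*(-10) = 20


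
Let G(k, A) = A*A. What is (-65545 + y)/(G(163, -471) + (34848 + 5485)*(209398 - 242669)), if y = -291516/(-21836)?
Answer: 178868638/3662163058759 ≈ 4.8842e-5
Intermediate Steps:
G(k, A) = A**2
y = 72879/5459 (y = -291516*(-1/21836) = 72879/5459 ≈ 13.350)
(-65545 + y)/(G(163, -471) + (34848 + 5485)*(209398 - 242669)) = (-65545 + 72879/5459)/((-471)**2 + (34848 + 5485)*(209398 - 242669)) = -357737276/(5459*(221841 + 40333*(-33271))) = -357737276/(5459*(221841 - 1341919243)) = -357737276/5459/(-1341697402) = -357737276/5459*(-1/1341697402) = 178868638/3662163058759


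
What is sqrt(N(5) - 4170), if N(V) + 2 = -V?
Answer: I*sqrt(4177) ≈ 64.63*I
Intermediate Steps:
N(V) = -2 - V
sqrt(N(5) - 4170) = sqrt((-2 - 1*5) - 4170) = sqrt((-2 - 5) - 4170) = sqrt(-7 - 4170) = sqrt(-4177) = I*sqrt(4177)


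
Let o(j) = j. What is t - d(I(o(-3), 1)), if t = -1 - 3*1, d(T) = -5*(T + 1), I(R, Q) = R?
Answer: -14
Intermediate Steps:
d(T) = -5 - 5*T (d(T) = -5*(1 + T) = -5 - 5*T)
t = -4 (t = -1 - 3 = -4)
t - d(I(o(-3), 1)) = -4 - (-5 - 5*(-3)) = -4 - (-5 + 15) = -4 - 1*10 = -4 - 10 = -14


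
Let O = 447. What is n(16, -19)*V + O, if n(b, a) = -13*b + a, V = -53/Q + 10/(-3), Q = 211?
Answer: 798014/633 ≈ 1260.7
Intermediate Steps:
V = -2269/633 (V = -53/211 + 10/(-3) = -53*1/211 + 10*(-1/3) = -53/211 - 10/3 = -2269/633 ≈ -3.5845)
n(b, a) = a - 13*b
n(16, -19)*V + O = (-19 - 13*16)*(-2269/633) + 447 = (-19 - 208)*(-2269/633) + 447 = -227*(-2269/633) + 447 = 515063/633 + 447 = 798014/633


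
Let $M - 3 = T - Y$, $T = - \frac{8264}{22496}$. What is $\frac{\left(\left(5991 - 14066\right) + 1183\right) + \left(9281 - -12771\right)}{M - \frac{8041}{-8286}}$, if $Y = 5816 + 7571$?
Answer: $- \frac{176615758560}{155918126617} \approx -1.1327$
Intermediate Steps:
$T = - \frac{1033}{2812}$ ($T = \left(-8264\right) \frac{1}{22496} = - \frac{1033}{2812} \approx -0.36735$)
$Y = 13387$
$M = - \frac{37636841}{2812}$ ($M = 3 - \frac{37645277}{2812} = - \frac{37636841}{2812} \approx -13384.0$)
$\frac{\left(\left(5991 - 14066\right) + 1183\right) + \left(9281 - -12771\right)}{M - \frac{8041}{-8286}} = \frac{\left(\left(5991 - 14066\right) + 1183\right) + \left(9281 - -12771\right)}{- \frac{37636841}{2812} - \frac{8041}{-8286}} = \frac{\left(-8075 + 1183\right) + \left(9281 + 12771\right)}{- \frac{37636841}{2812} - - \frac{8041}{8286}} = \frac{-6892 + 22052}{- \frac{37636841}{2812} + \frac{8041}{8286}} = \frac{15160}{- \frac{155918126617}{11650116}} = 15160 \left(- \frac{11650116}{155918126617}\right) = - \frac{176615758560}{155918126617}$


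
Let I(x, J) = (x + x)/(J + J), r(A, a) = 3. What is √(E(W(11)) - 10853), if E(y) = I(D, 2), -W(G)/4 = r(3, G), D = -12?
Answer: I*√10859 ≈ 104.21*I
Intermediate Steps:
W(G) = -12 (W(G) = -4*3 = -12)
I(x, J) = x/J (I(x, J) = (2*x)/((2*J)) = (2*x)*(1/(2*J)) = x/J)
E(y) = -6 (E(y) = -12/2 = -12*½ = -6)
√(E(W(11)) - 10853) = √(-6 - 10853) = √(-10859) = I*√10859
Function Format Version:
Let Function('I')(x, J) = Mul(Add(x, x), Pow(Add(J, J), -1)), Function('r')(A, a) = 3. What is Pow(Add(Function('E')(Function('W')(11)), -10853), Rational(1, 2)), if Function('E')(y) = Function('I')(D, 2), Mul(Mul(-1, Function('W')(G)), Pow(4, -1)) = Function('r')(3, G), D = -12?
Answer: Mul(I, Pow(10859, Rational(1, 2))) ≈ Mul(104.21, I)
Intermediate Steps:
Function('W')(G) = -12 (Function('W')(G) = Mul(-4, 3) = -12)
Function('I')(x, J) = Mul(x, Pow(J, -1)) (Function('I')(x, J) = Mul(Mul(2, x), Pow(Mul(2, J), -1)) = Mul(Mul(2, x), Mul(Rational(1, 2), Pow(J, -1))) = Mul(x, Pow(J, -1)))
Function('E')(y) = -6 (Function('E')(y) = Mul(-12, Pow(2, -1)) = Mul(-12, Rational(1, 2)) = -6)
Pow(Add(Function('E')(Function('W')(11)), -10853), Rational(1, 2)) = Pow(Add(-6, -10853), Rational(1, 2)) = Pow(-10859, Rational(1, 2)) = Mul(I, Pow(10859, Rational(1, 2)))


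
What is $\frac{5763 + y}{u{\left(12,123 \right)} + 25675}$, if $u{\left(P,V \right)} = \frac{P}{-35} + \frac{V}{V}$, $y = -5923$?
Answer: $- \frac{700}{112331} \approx -0.0062316$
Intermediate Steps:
$u{\left(P,V \right)} = 1 - \frac{P}{35}$ ($u{\left(P,V \right)} = P \left(- \frac{1}{35}\right) + 1 = - \frac{P}{35} + 1 = 1 - \frac{P}{35}$)
$\frac{5763 + y}{u{\left(12,123 \right)} + 25675} = \frac{5763 - 5923}{\left(1 - \frac{12}{35}\right) + 25675} = - \frac{160}{\left(1 - \frac{12}{35}\right) + 25675} = - \frac{160}{\frac{23}{35} + 25675} = - \frac{160}{\frac{898648}{35}} = \left(-160\right) \frac{35}{898648} = - \frac{700}{112331}$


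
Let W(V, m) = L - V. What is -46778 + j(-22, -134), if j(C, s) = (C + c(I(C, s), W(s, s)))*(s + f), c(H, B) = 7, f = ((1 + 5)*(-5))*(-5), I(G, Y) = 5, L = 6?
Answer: -47018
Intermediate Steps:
W(V, m) = 6 - V
f = 150 (f = (6*(-5))*(-5) = -30*(-5) = 150)
j(C, s) = (7 + C)*(150 + s) (j(C, s) = (C + 7)*(s + 150) = (7 + C)*(150 + s))
-46778 + j(-22, -134) = -46778 + (1050 + 7*(-134) + 150*(-22) - 22*(-134)) = -46778 + (1050 - 938 - 3300 + 2948) = -46778 - 240 = -47018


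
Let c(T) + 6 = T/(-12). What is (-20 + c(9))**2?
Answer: 11449/16 ≈ 715.56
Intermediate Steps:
c(T) = -6 - T/12 (c(T) = -6 + T/(-12) = -6 + T*(-1/12) = -6 - T/12)
(-20 + c(9))**2 = (-20 + (-6 - 1/12*9))**2 = (-20 + (-6 - 3/4))**2 = (-20 - 27/4)**2 = (-107/4)**2 = 11449/16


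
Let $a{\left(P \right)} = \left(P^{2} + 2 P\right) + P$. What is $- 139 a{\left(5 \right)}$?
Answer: $-5560$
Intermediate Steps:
$a{\left(P \right)} = P^{2} + 3 P$
$- 139 a{\left(5 \right)} = - 139 \cdot 5 \left(3 + 5\right) = - 139 \cdot 5 \cdot 8 = \left(-139\right) 40 = -5560$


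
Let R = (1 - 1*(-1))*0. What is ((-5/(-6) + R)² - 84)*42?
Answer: -20993/6 ≈ -3498.8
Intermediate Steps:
R = 0 (R = (1 + 1)*0 = 2*0 = 0)
((-5/(-6) + R)² - 84)*42 = ((-5/(-6) + 0)² - 84)*42 = ((-5*(-⅙) + 0)² - 84)*42 = ((⅚ + 0)² - 84)*42 = ((⅚)² - 84)*42 = (25/36 - 84)*42 = -2999/36*42 = -20993/6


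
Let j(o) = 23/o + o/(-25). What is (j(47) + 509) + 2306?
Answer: 3305991/1175 ≈ 2813.6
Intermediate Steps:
j(o) = 23/o - o/25 (j(o) = 23/o + o*(-1/25) = 23/o - o/25)
(j(47) + 509) + 2306 = ((23/47 - 1/25*47) + 509) + 2306 = ((23*(1/47) - 47/25) + 509) + 2306 = ((23/47 - 47/25) + 509) + 2306 = (-1634/1175 + 509) + 2306 = 596441/1175 + 2306 = 3305991/1175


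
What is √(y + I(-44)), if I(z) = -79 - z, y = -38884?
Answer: I*√38919 ≈ 197.28*I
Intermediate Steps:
√(y + I(-44)) = √(-38884 + (-79 - 1*(-44))) = √(-38884 + (-79 + 44)) = √(-38884 - 35) = √(-38919) = I*√38919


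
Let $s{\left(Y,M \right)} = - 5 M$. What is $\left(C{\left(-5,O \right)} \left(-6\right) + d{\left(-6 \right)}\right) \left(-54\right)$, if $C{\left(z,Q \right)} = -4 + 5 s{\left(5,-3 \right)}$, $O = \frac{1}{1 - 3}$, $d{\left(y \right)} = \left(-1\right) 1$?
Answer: $23058$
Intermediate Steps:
$d{\left(y \right)} = -1$
$O = - \frac{1}{2}$ ($O = \frac{1}{-2} = - \frac{1}{2} \approx -0.5$)
$C{\left(z,Q \right)} = 71$ ($C{\left(z,Q \right)} = -4 + 5 \left(\left(-5\right) \left(-3\right)\right) = -4 + 5 \cdot 15 = -4 + 75 = 71$)
$\left(C{\left(-5,O \right)} \left(-6\right) + d{\left(-6 \right)}\right) \left(-54\right) = \left(71 \left(-6\right) - 1\right) \left(-54\right) = \left(-426 - 1\right) \left(-54\right) = \left(-427\right) \left(-54\right) = 23058$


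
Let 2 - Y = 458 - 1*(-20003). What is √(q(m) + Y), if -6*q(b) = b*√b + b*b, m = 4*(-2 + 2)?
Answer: I*√20459 ≈ 143.03*I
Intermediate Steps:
Y = -20459 (Y = 2 - (458 - 1*(-20003)) = 2 - (458 + 20003) = 2 - 1*20461 = 2 - 20461 = -20459)
m = 0 (m = 4*0 = 0)
q(b) = -b²/6 - b^(3/2)/6 (q(b) = -(b*√b + b*b)/6 = -(b^(3/2) + b²)/6 = -(b² + b^(3/2))/6 = -b²/6 - b^(3/2)/6)
√(q(m) + Y) = √((-⅙*0² - 0^(3/2)/6) - 20459) = √((-⅙*0 - ⅙*0) - 20459) = √((0 + 0) - 20459) = √(0 - 20459) = √(-20459) = I*√20459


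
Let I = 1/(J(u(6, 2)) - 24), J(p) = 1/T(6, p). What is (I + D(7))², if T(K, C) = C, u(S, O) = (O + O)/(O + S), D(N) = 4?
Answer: 7569/484 ≈ 15.638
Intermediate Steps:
u(S, O) = 2*O/(O + S) (u(S, O) = (2*O)/(O + S) = 2*O/(O + S))
J(p) = 1/p
I = -1/22 (I = 1/(1/(2*2/(2 + 6)) - 24) = 1/(1/(2*2/8) - 24) = 1/(1/(2*2*(⅛)) - 24) = 1/(1/(½) - 24) = 1/(2 - 24) = 1/(-22) = -1/22 ≈ -0.045455)
(I + D(7))² = (-1/22 + 4)² = (87/22)² = 7569/484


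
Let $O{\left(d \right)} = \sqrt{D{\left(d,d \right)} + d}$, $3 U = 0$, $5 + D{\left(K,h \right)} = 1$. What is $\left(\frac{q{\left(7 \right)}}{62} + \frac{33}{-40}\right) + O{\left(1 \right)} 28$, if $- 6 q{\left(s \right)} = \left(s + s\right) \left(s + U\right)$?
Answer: $- \frac{4049}{3720} + 28 i \sqrt{3} \approx -1.0884 + 48.497 i$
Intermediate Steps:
$D{\left(K,h \right)} = -4$ ($D{\left(K,h \right)} = -5 + 1 = -4$)
$U = 0$ ($U = \frac{1}{3} \cdot 0 = 0$)
$q{\left(s \right)} = - \frac{s^{2}}{3}$ ($q{\left(s \right)} = - \frac{\left(s + s\right) \left(s + 0\right)}{6} = - \frac{2 s s}{6} = - \frac{2 s^{2}}{6} = - \frac{s^{2}}{3}$)
$O{\left(d \right)} = \sqrt{-4 + d}$
$\left(\frac{q{\left(7 \right)}}{62} + \frac{33}{-40}\right) + O{\left(1 \right)} 28 = \left(\frac{\left(- \frac{1}{3}\right) 7^{2}}{62} + \frac{33}{-40}\right) + \sqrt{-4 + 1} \cdot 28 = \left(\left(- \frac{1}{3}\right) 49 \cdot \frac{1}{62} + 33 \left(- \frac{1}{40}\right)\right) + \sqrt{-3} \cdot 28 = \left(\left(- \frac{49}{3}\right) \frac{1}{62} - \frac{33}{40}\right) + i \sqrt{3} \cdot 28 = \left(- \frac{49}{186} - \frac{33}{40}\right) + 28 i \sqrt{3} = - \frac{4049}{3720} + 28 i \sqrt{3}$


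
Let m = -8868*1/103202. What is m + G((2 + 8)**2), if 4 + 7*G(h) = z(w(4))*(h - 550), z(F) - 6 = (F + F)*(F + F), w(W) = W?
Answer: -1625668942/361207 ≈ -4500.7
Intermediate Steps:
z(F) = 6 + 4*F**2 (z(F) = 6 + (F + F)*(F + F) = 6 + (2*F)*(2*F) = 6 + 4*F**2)
G(h) = -38504/7 + 10*h (G(h) = -4/7 + ((6 + 4*4**2)*(h - 550))/7 = -4/7 + ((6 + 4*16)*(-550 + h))/7 = -4/7 + ((6 + 64)*(-550 + h))/7 = -4/7 + (70*(-550 + h))/7 = -4/7 + (-38500 + 70*h)/7 = -4/7 + (-5500 + 10*h) = -38504/7 + 10*h)
m = -4434/51601 (m = -8868*1/103202 = -4434/51601 ≈ -0.085929)
m + G((2 + 8)**2) = -4434/51601 + (-38504/7 + 10*(2 + 8)**2) = -4434/51601 + (-38504/7 + 10*10**2) = -4434/51601 + (-38504/7 + 10*100) = -4434/51601 + (-38504/7 + 1000) = -4434/51601 - 31504/7 = -1625668942/361207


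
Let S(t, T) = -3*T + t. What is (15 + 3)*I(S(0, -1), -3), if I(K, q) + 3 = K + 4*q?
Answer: -216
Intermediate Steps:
S(t, T) = t - 3*T
I(K, q) = -3 + K + 4*q (I(K, q) = -3 + (K + 4*q) = -3 + K + 4*q)
(15 + 3)*I(S(0, -1), -3) = (15 + 3)*(-3 + (0 - 3*(-1)) + 4*(-3)) = 18*(-3 + (0 + 3) - 12) = 18*(-3 + 3 - 12) = 18*(-12) = -216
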